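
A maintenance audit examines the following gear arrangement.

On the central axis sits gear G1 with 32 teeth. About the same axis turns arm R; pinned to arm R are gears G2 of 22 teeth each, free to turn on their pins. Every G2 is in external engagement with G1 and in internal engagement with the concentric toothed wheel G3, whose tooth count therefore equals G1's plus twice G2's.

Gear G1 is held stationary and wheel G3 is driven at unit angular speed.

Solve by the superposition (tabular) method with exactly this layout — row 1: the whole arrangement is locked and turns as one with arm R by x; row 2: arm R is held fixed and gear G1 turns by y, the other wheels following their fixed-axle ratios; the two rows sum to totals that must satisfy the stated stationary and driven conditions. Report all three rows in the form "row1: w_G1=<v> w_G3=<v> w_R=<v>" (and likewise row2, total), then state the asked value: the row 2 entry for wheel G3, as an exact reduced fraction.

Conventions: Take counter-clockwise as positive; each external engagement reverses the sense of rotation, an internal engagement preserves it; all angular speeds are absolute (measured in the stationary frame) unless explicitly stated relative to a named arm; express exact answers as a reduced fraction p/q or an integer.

class = planetary set [G3 = 32+2·22 = 76; Willis about the carrier]
superposition row 1 [locked train]: every member turns x
row 2 — arm fixed, fixed-axis ratios: sun y, ring −(32/76)·y, arm 0
boundary: total ω_sun = x + y = 0 and total ω_ring = x − (32/76)·y = 1  ⇒  y = -19/27, x = 19/27
row 2 ring = −(32/76)·(-19/27) = 8/27
totals (row 1 + row 2): sun 19/27 + (-19/27) = 0, ring 19/27 + 8/27 = 1, arm 19/27 + 0 = 19/27
asked cell (row2, ring) = 8/27

row1: w_G1=19/27 w_G3=19/27 w_R=19/27
row2: w_G1=-19/27 w_G3=8/27 w_R=0
total: w_G1=0 w_G3=1 w_R=19/27
asked value: 8/27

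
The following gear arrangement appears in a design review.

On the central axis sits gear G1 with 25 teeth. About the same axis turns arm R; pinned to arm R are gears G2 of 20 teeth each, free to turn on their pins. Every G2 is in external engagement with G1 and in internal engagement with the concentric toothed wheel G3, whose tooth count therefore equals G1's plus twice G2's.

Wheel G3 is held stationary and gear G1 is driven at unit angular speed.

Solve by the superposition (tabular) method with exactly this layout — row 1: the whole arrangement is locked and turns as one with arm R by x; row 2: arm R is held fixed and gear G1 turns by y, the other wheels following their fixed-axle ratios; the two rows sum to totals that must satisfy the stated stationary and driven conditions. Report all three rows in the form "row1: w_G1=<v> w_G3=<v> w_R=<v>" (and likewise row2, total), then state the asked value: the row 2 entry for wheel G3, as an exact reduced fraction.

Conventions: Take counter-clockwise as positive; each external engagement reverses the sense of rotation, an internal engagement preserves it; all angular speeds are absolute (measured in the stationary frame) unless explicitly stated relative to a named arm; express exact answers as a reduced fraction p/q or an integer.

topology: planetary set — G1 25T / G2 20T / G3 65T, arm = carrier (Willis)
superposition row 1 [locked train]: every member turns x
row 2 (arm held, sun turns y): ω_ring = −(25/65)·y, ω_arm = 0
boundary: total ω_ring = x − (25/65)·y = 0 and total ω_sun = x + y = 1  ⇒  y = 13/18, x = 5/18
row 2 ring = −(25/65)·13/18 = -5/18
totals (row 1 + row 2): sun 5/18 + 13/18 = 1, ring 5/18 + (-5/18) = 0, arm 5/18 + 0 = 5/18
asked cell (row2, ring) = -5/18

row1: w_G1=5/18 w_G3=5/18 w_R=5/18
row2: w_G1=13/18 w_G3=-5/18 w_R=0
total: w_G1=1 w_G3=0 w_R=5/18
asked value: -5/18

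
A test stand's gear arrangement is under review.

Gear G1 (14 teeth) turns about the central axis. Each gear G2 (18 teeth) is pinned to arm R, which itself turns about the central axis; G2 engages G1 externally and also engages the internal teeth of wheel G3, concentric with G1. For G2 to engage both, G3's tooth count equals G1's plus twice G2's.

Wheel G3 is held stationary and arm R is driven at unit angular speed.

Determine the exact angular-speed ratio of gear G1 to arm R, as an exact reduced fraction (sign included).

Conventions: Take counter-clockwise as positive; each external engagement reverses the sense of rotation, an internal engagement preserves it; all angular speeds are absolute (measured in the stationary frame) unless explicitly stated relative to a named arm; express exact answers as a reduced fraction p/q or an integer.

class = planetary set [G3 = 14+2·18 = 50; Willis about the carrier]
ring teeth: 14 + 2·18 = 50
14(ω_sun−ω_arm) = −50(ω_ring−ω_arm),  ω_ring = 0, ω_arm = 1
ω_sun = 1 − (50/14)(0−1) = 32/7
ω_out/ω_in = 32/7

32/7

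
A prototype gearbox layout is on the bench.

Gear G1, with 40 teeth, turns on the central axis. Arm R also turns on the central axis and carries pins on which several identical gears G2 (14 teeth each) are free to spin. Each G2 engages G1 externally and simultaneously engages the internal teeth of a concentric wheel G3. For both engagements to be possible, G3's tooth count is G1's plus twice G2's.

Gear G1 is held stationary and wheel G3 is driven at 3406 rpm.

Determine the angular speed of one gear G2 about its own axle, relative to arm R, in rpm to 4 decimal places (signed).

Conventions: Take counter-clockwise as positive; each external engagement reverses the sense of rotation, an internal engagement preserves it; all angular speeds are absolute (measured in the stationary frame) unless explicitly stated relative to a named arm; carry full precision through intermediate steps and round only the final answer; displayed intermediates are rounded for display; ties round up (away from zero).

topology: planetary set — G1 40T / G2 14T / G3 68T, arm = carrier (Willis)
normalise by the input: solve with ω_ring = 1, then scale by 3406 rpm
ring teeth: 40 + 2·14 = 68
40(ω_sun−ω_arm) = −68(ω_ring−ω_arm),  ω_sun = 0, ω_ring = 1
40(0−ω_arm) = −68(1−ω_arm)  ⇒  108·ω_arm = 68  ⇒  ω_arm = 17/27
sun–planet mesh: 40·(0−17/27) = −14·(ω_p−ω_arm)  ⇒  ω_p−ω_arm = 340/189
scale: ω_p−ω_arm = 340/189 × 3406 rpm = +6127.1958 rpm

+6127.1958 rpm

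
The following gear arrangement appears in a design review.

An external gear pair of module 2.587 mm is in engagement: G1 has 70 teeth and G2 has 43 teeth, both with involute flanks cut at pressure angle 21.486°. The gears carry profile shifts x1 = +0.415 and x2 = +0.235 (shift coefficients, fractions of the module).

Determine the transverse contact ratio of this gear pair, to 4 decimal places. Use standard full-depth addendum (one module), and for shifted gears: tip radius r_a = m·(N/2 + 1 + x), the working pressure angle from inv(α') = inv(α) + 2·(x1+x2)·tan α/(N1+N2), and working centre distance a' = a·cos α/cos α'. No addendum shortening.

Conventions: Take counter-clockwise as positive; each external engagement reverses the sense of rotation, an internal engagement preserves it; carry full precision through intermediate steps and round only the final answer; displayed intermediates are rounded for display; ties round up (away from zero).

single-mesh involute tooth geometry (70T engaging 43T at module 2.587)
base radii: r_b1 = 84.252765, r_b2 = 51.755270
tip radii: r_a1 = 94.205605, r_a2 = 58.815445
inv(α') = inv(21.486°) + 2·(+0.415+0.235)·tan α/(70+43) = 0.02315527  ⇒  α' = 23.03371°
a' = a·cos α / cos α' = 146.1655·cos 21.486°/cos 23.03371° = 147.790673
action lengths: √(r_a1²−r_b1²) = 42.144604, √(r_a2²−r_b2²) = 27.940090
base pitch p_b = π·m·cos α = 7.562510
CR = (42.144604 + 27.940090 − 147.790673·sin 23.03371°)/7.562510 = 1.620923
contact ratio ≈ 1.6209

1.6209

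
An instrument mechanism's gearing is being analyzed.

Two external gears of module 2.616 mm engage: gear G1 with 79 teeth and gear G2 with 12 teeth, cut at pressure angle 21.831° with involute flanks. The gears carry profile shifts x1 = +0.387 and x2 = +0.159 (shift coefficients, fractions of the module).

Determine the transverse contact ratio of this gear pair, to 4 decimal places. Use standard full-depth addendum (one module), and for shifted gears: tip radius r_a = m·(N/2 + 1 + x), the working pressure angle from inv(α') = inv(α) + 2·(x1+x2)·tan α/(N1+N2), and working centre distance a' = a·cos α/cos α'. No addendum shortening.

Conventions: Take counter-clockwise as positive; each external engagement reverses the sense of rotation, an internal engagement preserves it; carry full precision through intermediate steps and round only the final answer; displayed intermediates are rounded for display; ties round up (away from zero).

single-mesh involute tooth geometry (79T engaging 12T at module 2.616)
base radii: r_b1 = 95.921521, r_b2 = 14.570358
tip radii: r_a1 = 106.960392, r_a2 = 18.727944
inv(α') = inv(21.831°) + 2·(+0.387+0.159)·tan α/(79+12) = 0.02438357  ⇒  α' = 23.41589°
a' = a·cos α / cos α' = 119.0280·cos 21.831°/cos 23.41589° = 120.408159
action lengths: √(r_a1²−r_b1²) = 47.324278, √(r_a2²−r_b2²) = 11.766077
base pitch p_b = π·m·cos α = 7.629021
CR = (47.324278 + 11.766077 − 120.408159·sin 23.41589°)/7.629021 = 1.473304
contact ratio ≈ 1.4733

1.4733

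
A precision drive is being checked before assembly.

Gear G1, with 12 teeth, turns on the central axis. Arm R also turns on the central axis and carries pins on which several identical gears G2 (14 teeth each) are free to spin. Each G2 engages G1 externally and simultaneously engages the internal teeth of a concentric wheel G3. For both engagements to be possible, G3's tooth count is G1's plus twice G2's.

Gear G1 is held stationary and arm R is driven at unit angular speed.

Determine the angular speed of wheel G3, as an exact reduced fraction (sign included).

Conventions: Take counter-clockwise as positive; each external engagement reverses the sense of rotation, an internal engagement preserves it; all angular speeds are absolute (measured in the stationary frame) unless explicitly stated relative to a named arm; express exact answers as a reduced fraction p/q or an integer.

recognized (axles ride arm R): planetary set, 12/14/40 teeth
ring teeth: 12 + 2·14 = 40
12(ω_sun−ω_arm) = −40(ω_ring−ω_arm),  ω_sun = 0, ω_arm = 1
ω_ring = 1 − (12/40)(0−1) = 13/10
exact speed ratio = 13/10

13/10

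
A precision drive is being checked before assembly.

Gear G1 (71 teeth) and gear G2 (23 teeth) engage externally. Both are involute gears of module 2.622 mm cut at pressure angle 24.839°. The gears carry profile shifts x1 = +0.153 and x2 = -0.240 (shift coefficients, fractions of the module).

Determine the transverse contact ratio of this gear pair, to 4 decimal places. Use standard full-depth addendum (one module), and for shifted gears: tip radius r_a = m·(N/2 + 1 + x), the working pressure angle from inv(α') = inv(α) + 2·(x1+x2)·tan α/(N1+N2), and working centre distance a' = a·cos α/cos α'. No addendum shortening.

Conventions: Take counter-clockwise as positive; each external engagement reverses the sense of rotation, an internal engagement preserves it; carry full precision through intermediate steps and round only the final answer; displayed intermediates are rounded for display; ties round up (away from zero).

single-mesh involute tooth geometry (71T engaging 23T at module 2.622)
base radii: r_b1 = 84.470240, r_b2 = 27.363599
tip radii: r_a1 = 96.104166, r_a2 = 32.145720
inv(α') = inv(24.839°) + 2·(+0.153-0.240)·tan α/(71+23) = 0.02851196  ⇒  α' = 24.60744°
a' = a·cos α / cos α' = 123.2340·cos 24.839°/cos 24.60744° = 123.004887
action lengths: √(r_a1²−r_b1²) = 45.834368, √(r_a2²−r_b2²) = 16.869522
base pitch p_b = π·m·cos α = 7.475242
CR = (45.834368 + 16.869522 − 123.004887·sin 24.60744°)/7.475242 = 1.536379
contact ratio ≈ 1.5364

1.5364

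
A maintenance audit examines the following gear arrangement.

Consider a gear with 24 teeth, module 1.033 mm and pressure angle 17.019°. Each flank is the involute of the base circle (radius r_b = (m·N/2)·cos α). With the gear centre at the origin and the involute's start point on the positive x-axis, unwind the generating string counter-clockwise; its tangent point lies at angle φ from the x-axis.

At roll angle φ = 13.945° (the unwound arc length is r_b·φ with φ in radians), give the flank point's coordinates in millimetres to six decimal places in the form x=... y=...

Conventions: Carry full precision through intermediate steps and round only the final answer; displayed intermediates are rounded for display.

recognized (one wheel, involute flank): single-mesh tooth geometry, m = 1.033, N = 24
pitch radius r_p = m·N/2 = 1.033·24/2 = 12.396000
base radius r_b = r_p·cos α = 12.396000·cos 17.019° = 11.853151
roll angle φ = 13.945° = 0.24338616 rad
x = r_b·(cos φ + φ·sin φ) = 12.199041
y = r_b·(sin φ − φ·cos φ) = 0.056627

x=12.199041 y=0.056627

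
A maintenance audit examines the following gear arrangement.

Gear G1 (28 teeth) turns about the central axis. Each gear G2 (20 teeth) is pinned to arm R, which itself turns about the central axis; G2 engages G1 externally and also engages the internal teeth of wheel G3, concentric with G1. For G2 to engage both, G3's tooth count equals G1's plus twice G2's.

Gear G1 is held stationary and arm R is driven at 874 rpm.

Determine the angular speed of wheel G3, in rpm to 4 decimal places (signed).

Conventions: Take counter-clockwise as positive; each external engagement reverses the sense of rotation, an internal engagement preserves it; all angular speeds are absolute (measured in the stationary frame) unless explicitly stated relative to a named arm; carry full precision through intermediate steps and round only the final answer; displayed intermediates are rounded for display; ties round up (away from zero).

topology: planetary set — G1 28T / G2 20T / G3 68T, arm = carrier (Willis)
normalise by the input: solve with ω_arm = 1, then scale by 874 rpm
ring teeth: 28 + 2·20 = 68
28(ω_sun−ω_arm) = −68(ω_ring−ω_arm),  ω_sun = 0, ω_arm = 1
ω_ring = 1 − (28/68)(0−1) = 24/17
scale: ω_ring = 24/17 × 874 rpm = +1233.8824 rpm

+1233.8824 rpm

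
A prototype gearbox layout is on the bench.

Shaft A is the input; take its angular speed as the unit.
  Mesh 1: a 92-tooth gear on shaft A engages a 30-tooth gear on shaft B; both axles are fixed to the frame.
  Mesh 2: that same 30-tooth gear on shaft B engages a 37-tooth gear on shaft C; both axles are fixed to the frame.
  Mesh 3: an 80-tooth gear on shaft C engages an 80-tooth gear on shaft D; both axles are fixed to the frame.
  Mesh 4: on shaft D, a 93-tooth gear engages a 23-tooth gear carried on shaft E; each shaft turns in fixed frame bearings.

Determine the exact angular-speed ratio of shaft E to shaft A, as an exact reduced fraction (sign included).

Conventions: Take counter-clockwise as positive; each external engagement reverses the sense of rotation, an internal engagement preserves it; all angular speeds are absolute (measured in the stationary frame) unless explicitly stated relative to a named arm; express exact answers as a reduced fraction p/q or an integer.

372/37

class = fixed-axis compound train [4 meshes; 4 ratios multiply, 4 sense flips]
mesh 1 [92T→30T]: running ratio 46/15, sense −
mesh 2 [30T→37T]: running ratio 92/37, sense +
mesh 3 [80T→80T]: running ratio 92/37, sense −
mesh 4 [93T→23T]: running ratio 372/37, sense +
ω_out/ω_in = 372/37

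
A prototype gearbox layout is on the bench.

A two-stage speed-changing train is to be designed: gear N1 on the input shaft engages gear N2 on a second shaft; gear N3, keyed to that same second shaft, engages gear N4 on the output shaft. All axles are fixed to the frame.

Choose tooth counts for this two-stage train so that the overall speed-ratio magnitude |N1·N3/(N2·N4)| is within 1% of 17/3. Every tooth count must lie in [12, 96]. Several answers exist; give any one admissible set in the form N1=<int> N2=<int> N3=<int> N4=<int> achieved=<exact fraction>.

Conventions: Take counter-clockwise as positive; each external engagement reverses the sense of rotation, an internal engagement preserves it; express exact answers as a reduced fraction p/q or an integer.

2-stage fixed-axis compound train for ratio 17/3
target = 17/3 in lowest terms: an exact hit needs N1·N3 = k·17 and N2·N4 = k·3 for one integer k, every count in [12, 96]; additionally prefer no 1:1 stage (N1 ≠ N2, N3 ≠ N4)
k = 1…47: no 1:1-free in-range split of k·17 and k·3 into factor pairs; take k = 48
k = 48: N1·N3 = 816 = 16·51, N2·N4 = 144 = 12·12
achieved = 16·51/(12·12) = 17/3; |achieved − target| = 0 ≤ 17/300 ✓

N1=16 N2=12 N3=51 N4=12 achieved=17/3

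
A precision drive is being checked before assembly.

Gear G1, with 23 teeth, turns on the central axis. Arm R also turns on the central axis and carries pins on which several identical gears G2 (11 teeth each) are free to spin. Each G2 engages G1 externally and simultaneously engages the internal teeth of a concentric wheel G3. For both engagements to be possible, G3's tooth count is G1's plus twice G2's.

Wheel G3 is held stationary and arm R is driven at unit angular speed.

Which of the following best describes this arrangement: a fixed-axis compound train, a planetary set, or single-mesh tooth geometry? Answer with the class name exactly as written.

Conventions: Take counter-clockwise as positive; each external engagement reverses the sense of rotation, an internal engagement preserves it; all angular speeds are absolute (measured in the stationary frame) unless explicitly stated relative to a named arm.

planetary set

topology: planetary set — G1 23T / G2 11T / G3 45T, arm = carrier (Willis)
classification: planetary set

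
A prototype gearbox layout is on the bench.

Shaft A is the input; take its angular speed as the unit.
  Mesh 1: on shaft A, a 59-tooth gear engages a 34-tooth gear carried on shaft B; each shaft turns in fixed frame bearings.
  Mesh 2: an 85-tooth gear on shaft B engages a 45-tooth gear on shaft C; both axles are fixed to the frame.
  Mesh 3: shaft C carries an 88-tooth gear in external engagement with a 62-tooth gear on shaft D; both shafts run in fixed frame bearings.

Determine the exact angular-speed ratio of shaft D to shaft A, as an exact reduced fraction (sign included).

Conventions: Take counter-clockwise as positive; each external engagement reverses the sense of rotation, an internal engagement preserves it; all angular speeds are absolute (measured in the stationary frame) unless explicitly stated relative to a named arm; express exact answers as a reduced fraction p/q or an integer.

class = fixed-axis compound train [3 meshes; 3 ratios multiply, 3 sense flips]
mesh 1 [59T→34T]: running ratio 59/34, sense −
mesh 2 [85T→45T]: running ratio 59/18, sense +
mesh 3 [88T→62T]: running ratio 1298/279, sense −
ω_out/ω_in = -1298/279

-1298/279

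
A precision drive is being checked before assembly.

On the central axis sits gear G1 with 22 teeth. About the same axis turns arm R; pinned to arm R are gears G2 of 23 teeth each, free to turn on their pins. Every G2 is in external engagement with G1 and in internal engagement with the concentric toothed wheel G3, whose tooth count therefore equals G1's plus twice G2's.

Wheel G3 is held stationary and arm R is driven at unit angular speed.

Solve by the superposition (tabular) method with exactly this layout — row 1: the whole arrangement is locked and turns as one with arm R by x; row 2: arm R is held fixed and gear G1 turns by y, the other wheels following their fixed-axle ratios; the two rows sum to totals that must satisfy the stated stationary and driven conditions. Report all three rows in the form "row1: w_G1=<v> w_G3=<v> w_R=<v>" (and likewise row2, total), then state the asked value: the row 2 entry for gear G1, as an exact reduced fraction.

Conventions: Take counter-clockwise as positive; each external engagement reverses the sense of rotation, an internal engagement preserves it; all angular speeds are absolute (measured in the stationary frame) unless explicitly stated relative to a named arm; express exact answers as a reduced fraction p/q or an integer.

class = planetary set [G3 = 22+2·23 = 68; Willis about the carrier]
row 1 — lock + rotate with arm: ω_sun = ω_ring = ω_arm = x
row 2: sun turns y, ring = −(22/68)·y, arm 0
boundary: total ω_ring = x − (22/68)·y = 0 and total ω_arm = x = 1  ⇒  y = 34/11, x = 1
row 2 ring = −(22/68)·34/11 = -1
totals (row 1 + row 2): sun 1 + 34/11 = 45/11, ring 1 + (-1) = 0, arm 1 + 0 = 1
asked cell (row2, sun) = 34/11

row1: w_G1=1 w_G3=1 w_R=1
row2: w_G1=34/11 w_G3=-1 w_R=0
total: w_G1=45/11 w_G3=0 w_R=1
asked value: 34/11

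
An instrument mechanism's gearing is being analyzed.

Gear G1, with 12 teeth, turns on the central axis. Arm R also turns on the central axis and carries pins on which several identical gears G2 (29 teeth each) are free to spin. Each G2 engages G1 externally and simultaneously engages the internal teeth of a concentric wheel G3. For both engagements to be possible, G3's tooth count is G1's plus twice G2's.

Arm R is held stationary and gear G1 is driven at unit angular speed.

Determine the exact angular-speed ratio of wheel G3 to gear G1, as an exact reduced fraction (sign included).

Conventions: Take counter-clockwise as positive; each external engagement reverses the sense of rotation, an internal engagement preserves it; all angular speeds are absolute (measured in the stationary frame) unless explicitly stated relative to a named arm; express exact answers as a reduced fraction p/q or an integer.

-6/35

class = planetary set [G3 = 12+2·29 = 70; Willis about the carrier]
ring teeth: 12 + 2·29 = 70
12(ω_sun−ω_arm) = −70(ω_ring−ω_arm),  ω_arm = 0, ω_sun = 1
ω_ring = 0 − (12/70)(1−0) = -6/35
ω_out/ω_in = -6/35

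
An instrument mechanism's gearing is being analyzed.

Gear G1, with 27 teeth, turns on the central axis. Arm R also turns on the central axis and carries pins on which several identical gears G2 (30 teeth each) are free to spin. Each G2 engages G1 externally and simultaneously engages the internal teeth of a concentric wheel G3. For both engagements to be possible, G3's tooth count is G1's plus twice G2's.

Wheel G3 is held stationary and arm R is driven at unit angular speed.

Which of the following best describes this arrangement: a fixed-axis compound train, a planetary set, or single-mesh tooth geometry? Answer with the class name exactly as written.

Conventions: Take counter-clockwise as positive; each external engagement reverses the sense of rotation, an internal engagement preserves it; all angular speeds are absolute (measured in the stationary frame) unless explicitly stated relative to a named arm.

class = planetary set [G3 = 27+2·30 = 87; Willis about the carrier]
classification: planetary set

planetary set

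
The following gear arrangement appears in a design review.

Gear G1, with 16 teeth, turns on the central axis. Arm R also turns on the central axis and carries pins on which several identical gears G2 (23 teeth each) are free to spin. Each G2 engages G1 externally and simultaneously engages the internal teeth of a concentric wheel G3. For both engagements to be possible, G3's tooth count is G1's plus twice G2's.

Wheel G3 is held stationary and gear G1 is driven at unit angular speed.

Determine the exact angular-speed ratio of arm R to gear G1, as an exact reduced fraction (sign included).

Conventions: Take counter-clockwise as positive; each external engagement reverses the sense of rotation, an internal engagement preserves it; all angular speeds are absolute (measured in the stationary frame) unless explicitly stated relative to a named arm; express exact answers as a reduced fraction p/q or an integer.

8/39

planetary set (16T centre, 23T on arm, 62T internal) — Willis relation
ring teeth: 16 + 2·23 = 62
16(ω_sun−ω_arm) = −62(ω_ring−ω_arm),  ω_ring = 0, ω_sun = 1
16(1−ω_arm) = −62(0−ω_arm)  ⇒  78·ω_arm = 16  ⇒  ω_arm = 8/39
ω_out/ω_in = 8/39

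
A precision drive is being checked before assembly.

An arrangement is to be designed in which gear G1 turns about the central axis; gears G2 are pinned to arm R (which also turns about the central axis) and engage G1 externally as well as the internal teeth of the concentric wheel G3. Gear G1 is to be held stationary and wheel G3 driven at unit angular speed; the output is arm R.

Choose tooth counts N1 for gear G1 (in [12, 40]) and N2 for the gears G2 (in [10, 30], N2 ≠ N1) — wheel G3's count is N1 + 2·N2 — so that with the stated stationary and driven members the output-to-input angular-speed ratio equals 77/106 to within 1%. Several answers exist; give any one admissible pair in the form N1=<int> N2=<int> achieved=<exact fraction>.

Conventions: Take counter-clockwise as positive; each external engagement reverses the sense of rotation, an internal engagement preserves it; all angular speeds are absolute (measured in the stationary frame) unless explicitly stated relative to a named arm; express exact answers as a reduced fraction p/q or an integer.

class = planetary set [ratio 77/106 wanted; Willis about the carrier]
Willis with ω_sun = 0: ω_arm/ω_ring = N3/(N1+N3); set equal to 77/106  ⇒  N3/N1 = (77/106)/(1 − 77/106) = 77/29
N3 = N1 + 2·N2  ⇒  N2/N1 = (N3/N1 − 1)/2 = (77/29 − 1)/2 = 24/29
smallest multiple with N1 ≥ 12 and N2 ≥ 10: k = 1  ⇒  N1 = 1·29 = 29, N2 = 1·24 = 24 (N1 ≤ 40, N2 ≤ 30, N2 ≠ N1 ✓), N3 = 29 + 2·24 = 77
check: N3/(N1+N3) with N1 = 29, N3 = 77 gives 77/106; |achieved − target| = 0 ≤ 77/10600 ✓

N1=29 N2=24 achieved=77/106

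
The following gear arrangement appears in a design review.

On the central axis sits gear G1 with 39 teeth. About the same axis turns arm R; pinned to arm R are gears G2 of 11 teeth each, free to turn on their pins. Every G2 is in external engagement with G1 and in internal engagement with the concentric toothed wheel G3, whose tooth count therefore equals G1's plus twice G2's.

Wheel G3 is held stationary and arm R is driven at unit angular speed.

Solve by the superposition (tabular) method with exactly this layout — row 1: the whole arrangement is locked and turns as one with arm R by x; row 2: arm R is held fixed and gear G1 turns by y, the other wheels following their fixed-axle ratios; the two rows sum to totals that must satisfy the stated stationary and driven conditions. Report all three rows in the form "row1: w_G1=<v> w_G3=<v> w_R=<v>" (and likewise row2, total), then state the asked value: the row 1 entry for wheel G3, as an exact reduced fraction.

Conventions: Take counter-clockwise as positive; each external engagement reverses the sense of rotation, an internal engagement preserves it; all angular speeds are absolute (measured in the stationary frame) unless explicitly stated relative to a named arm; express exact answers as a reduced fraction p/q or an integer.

recognized (axles ride arm R): planetary set, 39/11/61 teeth
superposition row 1 [locked train]: every member turns x
superposition row 2 [arm held]: sun y, ring −(39/61)·y, arm 0
boundary: total ω_ring = x − (39/61)·y = 0 and total ω_arm = x = 1  ⇒  y = 61/39, x = 1
row 2 ring = −(39/61)·61/39 = -1
totals (row 1 + row 2): sun 1 + 61/39 = 100/39, ring 1 + (-1) = 0, arm 1 + 0 = 1
asked cell (row1, ring) = 1

row1: w_G1=1 w_G3=1 w_R=1
row2: w_G1=61/39 w_G3=-1 w_R=0
total: w_G1=100/39 w_G3=0 w_R=1
asked value: 1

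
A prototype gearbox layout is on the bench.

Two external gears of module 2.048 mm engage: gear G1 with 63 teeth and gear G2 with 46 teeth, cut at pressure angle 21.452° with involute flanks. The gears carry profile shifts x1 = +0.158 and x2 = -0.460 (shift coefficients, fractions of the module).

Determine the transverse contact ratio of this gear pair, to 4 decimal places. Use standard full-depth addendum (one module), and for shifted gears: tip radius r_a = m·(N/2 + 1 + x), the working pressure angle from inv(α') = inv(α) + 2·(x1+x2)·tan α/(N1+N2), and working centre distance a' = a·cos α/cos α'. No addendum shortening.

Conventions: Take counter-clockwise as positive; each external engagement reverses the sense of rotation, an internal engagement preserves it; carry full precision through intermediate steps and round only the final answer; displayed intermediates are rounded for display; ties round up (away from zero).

1.7462

recognized (one external pair, fixed centres): single-mesh tooth geometry, m = 2.048, N1 = 63, N2 = 46
base radii: r_b1 = 60.042885, r_b2 = 43.840837
tip radii: r_a1 = 66.883584, r_a2 = 48.209920
inv(α') = inv(21.452°) + 2·(+0.158-0.460)·tan α/(63+46) = 0.01635761  ⇒  α' = 20.60816°
a' = a·cos α / cos α' = 111.6160·cos 21.452°/cos 20.60816° = 110.985769
action lengths: √(r_a1²−r_b1²) = 29.466350, √(r_a2²−r_b2²) = 20.054362
base pitch p_b = π·m·cos α = 5.988263
CR = (29.466350 + 20.054362 − 110.985769·sin 20.60816°)/5.988263 = 1.746164
contact ratio ≈ 1.7462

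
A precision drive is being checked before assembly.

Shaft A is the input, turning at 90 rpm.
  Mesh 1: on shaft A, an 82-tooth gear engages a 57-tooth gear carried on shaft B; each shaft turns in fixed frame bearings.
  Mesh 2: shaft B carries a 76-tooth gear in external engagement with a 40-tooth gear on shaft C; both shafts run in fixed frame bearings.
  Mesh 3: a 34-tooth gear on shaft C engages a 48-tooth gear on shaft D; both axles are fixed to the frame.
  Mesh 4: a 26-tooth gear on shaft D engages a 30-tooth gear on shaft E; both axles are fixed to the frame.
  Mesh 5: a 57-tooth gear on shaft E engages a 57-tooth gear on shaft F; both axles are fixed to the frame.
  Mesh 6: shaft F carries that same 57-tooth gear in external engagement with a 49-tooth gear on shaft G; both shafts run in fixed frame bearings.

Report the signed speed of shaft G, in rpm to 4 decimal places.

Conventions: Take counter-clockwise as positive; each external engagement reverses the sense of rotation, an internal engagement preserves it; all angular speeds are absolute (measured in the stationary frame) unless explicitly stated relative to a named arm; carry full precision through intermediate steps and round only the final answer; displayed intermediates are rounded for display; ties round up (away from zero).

+175.6724 rpm

topology: fixed-axis compound train — 6 meshes, A→G
mesh 1 [82T→57T]: ω = 90.0000×82/57 = 129.4737 rpm, sense flips to −
mesh 2 [76T→40T]: ω = 129.4737×76/40 = 246.0000 rpm, sense flips to +
mesh 3 [34T→48T]: ω = 246.0000×34/48 = 174.2500 rpm, sense flips to −
mesh 4 [26T→30T]: ω = 174.2500×26/30 = 151.0167 rpm, sense flips to +
mesh 5 [57T→57T]: ω = 151.0167×57/57 = 151.0167 rpm, sense flips to −
mesh 6 [57T→49T]: ω = 151.0167×57/49 = 175.6724 rpm, sense flips to +
signed output speed = +175.6724 rpm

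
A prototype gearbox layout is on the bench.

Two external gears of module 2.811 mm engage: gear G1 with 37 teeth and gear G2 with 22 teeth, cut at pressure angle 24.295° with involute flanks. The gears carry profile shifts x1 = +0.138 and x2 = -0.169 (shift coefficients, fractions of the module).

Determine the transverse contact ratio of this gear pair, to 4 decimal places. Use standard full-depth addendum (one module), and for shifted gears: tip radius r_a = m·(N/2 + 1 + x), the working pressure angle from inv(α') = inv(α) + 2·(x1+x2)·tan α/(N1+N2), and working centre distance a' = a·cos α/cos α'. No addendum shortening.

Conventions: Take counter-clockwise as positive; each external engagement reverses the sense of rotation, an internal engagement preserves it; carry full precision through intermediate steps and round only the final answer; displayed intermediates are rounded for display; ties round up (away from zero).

1.4970

class = single-mesh tooth geometry [involute pair 37T × 22T, m = 2.811]
base radii: r_b1 = 47.398028, r_b2 = 28.182611
tip radii: r_a1 = 55.202418, r_a2 = 33.256941
inv(α') = inv(24.295°) + 2·(+0.138-0.169)·tan α/(37+22) = 0.02691015  ⇒  α' = 24.16078°
a' = a·cos α / cos α' = 82.9245·cos 24.295°/cos 24.16078° = 82.837133
action lengths: √(r_a1²−r_b1²) = 28.297242, √(r_a2²−r_b2²) = 17.656856
base pitch p_b = π·m·cos α = 8.048935
CR = (28.297242 + 17.656856 − 82.837133·sin 24.16078°)/8.048935 = 1.496965
contact ratio ≈ 1.4970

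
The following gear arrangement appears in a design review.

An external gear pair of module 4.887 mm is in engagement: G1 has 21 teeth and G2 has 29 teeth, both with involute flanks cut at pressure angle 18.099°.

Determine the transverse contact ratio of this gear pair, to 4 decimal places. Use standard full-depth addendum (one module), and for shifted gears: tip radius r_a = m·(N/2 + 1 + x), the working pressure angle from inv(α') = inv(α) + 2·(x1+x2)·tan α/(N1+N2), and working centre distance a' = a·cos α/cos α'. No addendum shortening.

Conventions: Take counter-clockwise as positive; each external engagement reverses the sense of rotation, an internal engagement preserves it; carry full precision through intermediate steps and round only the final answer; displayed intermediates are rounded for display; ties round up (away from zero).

1.6872

single-mesh involute tooth geometry (21T engaging 29T at module 4.887)
base radii: r_b1 = 48.774567, r_b2 = 67.355355
tip radii: r_a1 = 56.200500, r_a2 = 75.748500
no profile shift: α' = α, a' = a
action lengths: √(r_a1²−r_b1²) = 27.920204, √(r_a2²−r_b2²) = 34.656766
base pitch p_b = π·m·cos α = 14.593316
CR = (27.920204 + 34.656766 − 122.175000·sin 18.09900°)/14.593316 = 1.687218
contact ratio ≈ 1.6872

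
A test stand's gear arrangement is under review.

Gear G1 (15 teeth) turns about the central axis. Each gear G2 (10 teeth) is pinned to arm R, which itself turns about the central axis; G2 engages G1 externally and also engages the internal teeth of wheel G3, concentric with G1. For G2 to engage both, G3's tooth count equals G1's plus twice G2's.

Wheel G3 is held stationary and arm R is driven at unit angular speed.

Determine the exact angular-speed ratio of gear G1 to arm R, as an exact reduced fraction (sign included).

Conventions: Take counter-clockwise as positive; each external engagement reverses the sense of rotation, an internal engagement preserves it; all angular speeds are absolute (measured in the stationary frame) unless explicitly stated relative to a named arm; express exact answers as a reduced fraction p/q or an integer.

10/3

topology: planetary set — G1 15T / G2 10T / G3 35T, arm = carrier (Willis)
ring teeth: 15 + 2·10 = 35
15(ω_sun−ω_arm) = −35(ω_ring−ω_arm),  ω_ring = 0, ω_arm = 1
ω_sun = 1 − (35/15)(0−1) = 10/3
ω_out/ω_in = 10/3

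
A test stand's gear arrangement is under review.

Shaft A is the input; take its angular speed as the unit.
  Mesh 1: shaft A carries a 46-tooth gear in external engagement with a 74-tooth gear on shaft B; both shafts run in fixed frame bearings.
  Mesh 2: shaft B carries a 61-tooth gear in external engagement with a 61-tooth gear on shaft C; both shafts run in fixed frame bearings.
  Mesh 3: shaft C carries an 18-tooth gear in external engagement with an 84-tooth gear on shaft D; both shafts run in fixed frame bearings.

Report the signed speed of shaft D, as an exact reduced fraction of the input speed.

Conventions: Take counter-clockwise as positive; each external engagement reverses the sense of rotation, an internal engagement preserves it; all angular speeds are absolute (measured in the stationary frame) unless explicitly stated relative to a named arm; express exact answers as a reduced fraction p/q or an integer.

-69/518

3-mesh fixed-axis compound train (all bearings frame-fixed)
mesh 1 [46T→74T]: |ω|/ω_in = 1×46/74 = 23/37, sense flips to −
mesh 2 [61T→61T]: |ω|/ω_in = (23/37)×61/61 = 23/37, sense flips to +
mesh 3 [18T→84T]: |ω|/ω_in = (23/37)×18/84 = 69/518, sense flips to −
signed output speed (× input speed) = -69/518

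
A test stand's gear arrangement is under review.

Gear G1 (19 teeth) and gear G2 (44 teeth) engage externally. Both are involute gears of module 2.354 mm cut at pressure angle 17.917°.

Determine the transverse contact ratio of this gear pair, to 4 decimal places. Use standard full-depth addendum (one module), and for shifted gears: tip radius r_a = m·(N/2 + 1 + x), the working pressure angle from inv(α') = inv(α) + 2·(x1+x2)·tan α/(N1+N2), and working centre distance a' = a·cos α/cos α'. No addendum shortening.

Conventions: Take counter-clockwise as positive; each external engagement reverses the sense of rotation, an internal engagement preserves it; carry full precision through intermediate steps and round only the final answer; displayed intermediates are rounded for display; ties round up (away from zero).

1.7332

topology: single-mesh involute geometry — m = 2.354, 19T/44T pair
base radii: r_b1 = 21.278465, r_b2 = 49.276446
tip radii: r_a1 = 24.717000, r_a2 = 54.142000
no profile shift: α' = α, a' = a
action lengths: √(r_a1²−r_b1²) = 12.576049, √(r_a2²−r_b2²) = 22.431853
base pitch p_b = π·m·cos α = 7.036660
CR = (12.576049 + 22.431853 − 74.151000·sin 17.91700°)/7.036660 = 1.733232
contact ratio ≈ 1.7332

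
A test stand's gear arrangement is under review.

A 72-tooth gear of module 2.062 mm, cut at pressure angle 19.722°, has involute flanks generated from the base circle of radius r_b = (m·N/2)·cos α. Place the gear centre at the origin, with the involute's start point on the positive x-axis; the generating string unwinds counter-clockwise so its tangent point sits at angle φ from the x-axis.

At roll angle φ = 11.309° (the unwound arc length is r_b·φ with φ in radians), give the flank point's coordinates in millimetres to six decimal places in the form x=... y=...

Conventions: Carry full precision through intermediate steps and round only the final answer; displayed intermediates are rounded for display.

x=71.225566 y=0.178414

single-mesh involute tooth geometry (72T wheel at module 2.062)
pitch radius r_p = m·N/2 = 2.062·72/2 = 74.232000
base radius r_b = r_p·cos α = 74.232000·cos 19.722° = 69.877628
roll angle φ = 11.309° = 0.19737929 rad
x = r_b·(cos φ + φ·sin φ) = 71.225566
y = r_b·(sin φ − φ·cos φ) = 0.178414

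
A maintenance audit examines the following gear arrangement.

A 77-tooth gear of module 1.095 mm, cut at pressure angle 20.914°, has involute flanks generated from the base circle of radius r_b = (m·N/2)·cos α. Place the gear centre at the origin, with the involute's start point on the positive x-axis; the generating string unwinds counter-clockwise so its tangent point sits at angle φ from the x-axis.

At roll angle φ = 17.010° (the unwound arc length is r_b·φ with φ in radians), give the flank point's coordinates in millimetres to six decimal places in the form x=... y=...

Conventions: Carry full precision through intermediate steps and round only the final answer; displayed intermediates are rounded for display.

recognized (one wheel, involute flank): single-mesh tooth geometry, m = 1.095, N = 77
pitch radius r_p = m·N/2 = 1.095·77/2 = 42.157500
base radius r_b = r_p·cos α = 42.157500·cos 20.914° = 39.380049
roll angle φ = 17.010° = 0.29688051 rad
x = r_b·(cos φ + φ·sin φ) = 41.077437
y = r_b·(sin φ − φ·cos φ) = 0.340461

x=41.077437 y=0.340461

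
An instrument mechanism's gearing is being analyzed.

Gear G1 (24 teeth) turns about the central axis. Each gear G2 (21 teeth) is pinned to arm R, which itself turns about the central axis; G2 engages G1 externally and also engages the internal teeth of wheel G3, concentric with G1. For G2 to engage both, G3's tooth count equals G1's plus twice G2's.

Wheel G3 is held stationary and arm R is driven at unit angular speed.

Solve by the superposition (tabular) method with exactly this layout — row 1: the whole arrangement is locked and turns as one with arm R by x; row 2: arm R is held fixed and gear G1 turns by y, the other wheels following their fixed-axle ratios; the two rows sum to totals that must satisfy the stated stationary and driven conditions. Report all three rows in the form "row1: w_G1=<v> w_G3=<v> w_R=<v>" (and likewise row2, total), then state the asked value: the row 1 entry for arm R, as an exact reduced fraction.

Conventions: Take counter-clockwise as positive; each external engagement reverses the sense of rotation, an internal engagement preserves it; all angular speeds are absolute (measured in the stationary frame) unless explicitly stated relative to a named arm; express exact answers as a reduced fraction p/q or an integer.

planetary set (24T centre, 21T on arm, 66T internal) — Willis relation
row 1 — lock + rotate with arm: ω_sun = ω_ring = ω_arm = x
row 2 — arm fixed, fixed-axis ratios: sun y, ring −(24/66)·y, arm 0
boundary: total ω_ring = x − (24/66)·y = 0 and total ω_arm = x = 1  ⇒  y = 11/4, x = 1
row 2 ring = −(24/66)·11/4 = -1
totals (row 1 + row 2): sun 1 + 11/4 = 15/4, ring 1 + (-1) = 0, arm 1 + 0 = 1
asked cell (row1, arm) = 1

row1: w_G1=1 w_G3=1 w_R=1
row2: w_G1=11/4 w_G3=-1 w_R=0
total: w_G1=15/4 w_G3=0 w_R=1
asked value: 1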